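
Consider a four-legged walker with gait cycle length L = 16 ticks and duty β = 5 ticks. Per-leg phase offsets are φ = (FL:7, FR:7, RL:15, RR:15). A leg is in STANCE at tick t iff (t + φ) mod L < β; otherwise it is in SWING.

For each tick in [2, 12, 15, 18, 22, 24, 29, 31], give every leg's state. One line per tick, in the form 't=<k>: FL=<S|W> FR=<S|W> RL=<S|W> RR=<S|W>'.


t=2: FL=W FR=W RL=S RR=S
t=12: FL=S FR=S RL=W RR=W
t=15: FL=W FR=W RL=W RR=W
t=18: FL=W FR=W RL=S RR=S
t=22: FL=W FR=W RL=W RR=W
t=24: FL=W FR=W RL=W RR=W
t=29: FL=S FR=S RL=W RR=W
t=31: FL=W FR=W RL=W RR=W

t=2: phase=(9,9,1,1) vs β=5 → FL=W FR=W RL=S RR=S
t=12: phase=(3,3,11,11) vs β=5 → FL=S FR=S RL=W RR=W
t=15: phase=(6,6,14,14) vs β=5 → FL=W FR=W RL=W RR=W
t=18: phase=(9,9,1,1) vs β=5 → FL=W FR=W RL=S RR=S
t=22: phase=(13,13,5,5) vs β=5 → FL=W FR=W RL=W RR=W
t=24: phase=(15,15,7,7) vs β=5 → FL=W FR=W RL=W RR=W
t=29: phase=(4,4,12,12) vs β=5 → FL=S FR=S RL=W RR=W
t=31: phase=(6,6,14,14) vs β=5 → FL=W FR=W RL=W RR=W


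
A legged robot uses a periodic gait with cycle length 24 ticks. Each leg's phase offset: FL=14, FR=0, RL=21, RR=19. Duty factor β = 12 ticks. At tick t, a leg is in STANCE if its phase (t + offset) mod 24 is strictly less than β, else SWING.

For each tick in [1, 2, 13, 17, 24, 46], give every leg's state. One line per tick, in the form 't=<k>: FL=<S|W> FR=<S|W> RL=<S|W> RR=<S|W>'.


t=1: phase=(15,1,22,20) vs β=12 → FL=W FR=S RL=W RR=W
t=2: phase=(16,2,23,21) vs β=12 → FL=W FR=S RL=W RR=W
t=13: phase=(3,13,10,8) vs β=12 → FL=S FR=W RL=S RR=S
t=17: phase=(7,17,14,12) vs β=12 → FL=S FR=W RL=W RR=W
t=24: phase=(14,0,21,19) vs β=12 → FL=W FR=S RL=W RR=W
t=46: phase=(12,22,19,17) vs β=12 → FL=W FR=W RL=W RR=W

t=1: FL=W FR=S RL=W RR=W
t=2: FL=W FR=S RL=W RR=W
t=13: FL=S FR=W RL=S RR=S
t=17: FL=S FR=W RL=W RR=W
t=24: FL=W FR=S RL=W RR=W
t=46: FL=W FR=W RL=W RR=W


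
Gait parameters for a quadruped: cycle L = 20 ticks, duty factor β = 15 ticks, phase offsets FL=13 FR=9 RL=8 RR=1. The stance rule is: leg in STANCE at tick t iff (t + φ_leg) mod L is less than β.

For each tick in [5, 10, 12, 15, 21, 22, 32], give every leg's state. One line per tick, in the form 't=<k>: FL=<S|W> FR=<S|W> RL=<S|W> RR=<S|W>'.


t=5: phase=(18,14,13,6) vs β=15 → FL=W FR=S RL=S RR=S
t=10: phase=(3,19,18,11) vs β=15 → FL=S FR=W RL=W RR=S
t=12: phase=(5,1,0,13) vs β=15 → FL=S FR=S RL=S RR=S
t=15: phase=(8,4,3,16) vs β=15 → FL=S FR=S RL=S RR=W
t=21: phase=(14,10,9,2) vs β=15 → FL=S FR=S RL=S RR=S
t=22: phase=(15,11,10,3) vs β=15 → FL=W FR=S RL=S RR=S
t=32: phase=(5,1,0,13) vs β=15 → FL=S FR=S RL=S RR=S

t=5: FL=W FR=S RL=S RR=S
t=10: FL=S FR=W RL=W RR=S
t=12: FL=S FR=S RL=S RR=S
t=15: FL=S FR=S RL=S RR=W
t=21: FL=S FR=S RL=S RR=S
t=22: FL=W FR=S RL=S RR=S
t=32: FL=S FR=S RL=S RR=S


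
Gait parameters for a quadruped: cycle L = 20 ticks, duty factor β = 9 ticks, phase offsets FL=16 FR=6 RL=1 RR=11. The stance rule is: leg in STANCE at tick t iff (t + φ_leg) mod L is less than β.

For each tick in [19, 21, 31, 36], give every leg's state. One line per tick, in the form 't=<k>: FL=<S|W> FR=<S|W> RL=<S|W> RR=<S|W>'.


t=19: phase=(15,5,0,10) vs β=9 → FL=W FR=S RL=S RR=W
t=21: phase=(17,7,2,12) vs β=9 → FL=W FR=S RL=S RR=W
t=31: phase=(7,17,12,2) vs β=9 → FL=S FR=W RL=W RR=S
t=36: phase=(12,2,17,7) vs β=9 → FL=W FR=S RL=W RR=S

t=19: FL=W FR=S RL=S RR=W
t=21: FL=W FR=S RL=S RR=W
t=31: FL=S FR=W RL=W RR=S
t=36: FL=W FR=S RL=W RR=S


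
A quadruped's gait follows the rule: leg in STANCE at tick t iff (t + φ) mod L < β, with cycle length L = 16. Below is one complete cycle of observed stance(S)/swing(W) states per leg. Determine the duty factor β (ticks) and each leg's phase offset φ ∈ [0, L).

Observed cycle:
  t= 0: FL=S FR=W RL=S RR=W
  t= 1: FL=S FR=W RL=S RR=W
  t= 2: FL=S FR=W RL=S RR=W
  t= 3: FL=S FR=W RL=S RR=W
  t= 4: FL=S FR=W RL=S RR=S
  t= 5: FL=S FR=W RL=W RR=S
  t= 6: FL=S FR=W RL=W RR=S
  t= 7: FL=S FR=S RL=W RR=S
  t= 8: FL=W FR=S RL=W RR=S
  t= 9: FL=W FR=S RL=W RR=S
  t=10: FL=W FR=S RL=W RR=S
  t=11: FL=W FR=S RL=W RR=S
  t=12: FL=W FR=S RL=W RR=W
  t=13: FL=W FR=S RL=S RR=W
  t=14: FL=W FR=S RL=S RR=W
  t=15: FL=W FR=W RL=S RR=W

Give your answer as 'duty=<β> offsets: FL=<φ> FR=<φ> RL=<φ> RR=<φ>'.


duty β = stance ticks per leg = 8
FL: stance ticks = 8; W→S at t=0 → φ=0
FR: stance ticks = 8; W→S at t=7 → φ=9
RL: stance ticks = 8; W→S at t=13 → φ=3
RR: stance ticks = 8; W→S at t=4 → φ=12

duty=8 offsets: FL=0 FR=9 RL=3 RR=12


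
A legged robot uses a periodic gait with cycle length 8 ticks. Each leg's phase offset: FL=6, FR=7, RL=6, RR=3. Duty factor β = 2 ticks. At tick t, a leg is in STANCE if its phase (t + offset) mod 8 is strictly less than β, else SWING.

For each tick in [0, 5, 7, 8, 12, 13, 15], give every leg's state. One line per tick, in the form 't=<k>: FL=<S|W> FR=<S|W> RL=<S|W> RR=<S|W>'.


t=0: phase=(6,7,6,3) vs β=2 → FL=W FR=W RL=W RR=W
t=5: phase=(3,4,3,0) vs β=2 → FL=W FR=W RL=W RR=S
t=7: phase=(5,6,5,2) vs β=2 → FL=W FR=W RL=W RR=W
t=8: phase=(6,7,6,3) vs β=2 → FL=W FR=W RL=W RR=W
t=12: phase=(2,3,2,7) vs β=2 → FL=W FR=W RL=W RR=W
t=13: phase=(3,4,3,0) vs β=2 → FL=W FR=W RL=W RR=S
t=15: phase=(5,6,5,2) vs β=2 → FL=W FR=W RL=W RR=W

t=0: FL=W FR=W RL=W RR=W
t=5: FL=W FR=W RL=W RR=S
t=7: FL=W FR=W RL=W RR=W
t=8: FL=W FR=W RL=W RR=W
t=12: FL=W FR=W RL=W RR=W
t=13: FL=W FR=W RL=W RR=S
t=15: FL=W FR=W RL=W RR=W


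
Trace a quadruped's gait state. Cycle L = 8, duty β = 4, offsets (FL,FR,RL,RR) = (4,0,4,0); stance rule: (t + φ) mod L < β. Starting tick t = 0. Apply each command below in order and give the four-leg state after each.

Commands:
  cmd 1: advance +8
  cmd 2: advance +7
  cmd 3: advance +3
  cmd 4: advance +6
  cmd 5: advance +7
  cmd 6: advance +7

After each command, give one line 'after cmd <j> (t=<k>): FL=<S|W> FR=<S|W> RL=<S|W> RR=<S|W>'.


after cmd 1 (t=8): FL=W FR=S RL=W RR=S
after cmd 2 (t=15): FL=S FR=W RL=S RR=W
after cmd 3 (t=18): FL=W FR=S RL=W RR=S
after cmd 4 (t=24): FL=W FR=S RL=W RR=S
after cmd 5 (t=31): FL=S FR=W RL=S RR=W
after cmd 6 (t=38): FL=S FR=W RL=S RR=W

start t=0: FL=W FR=S RL=W RR=S
cmd 1: advance +8 → t=8, phase=(4,0,4,0) → FL=W FR=S RL=W RR=S
cmd 2: advance +7 → t=15, phase=(3,7,3,7) → FL=S FR=W RL=S RR=W
cmd 3: advance +3 → t=18, phase=(6,2,6,2) → FL=W FR=S RL=W RR=S
cmd 4: advance +6 → t=24, phase=(4,0,4,0) → FL=W FR=S RL=W RR=S
cmd 5: advance +7 → t=31, phase=(3,7,3,7) → FL=S FR=W RL=S RR=W
cmd 6: advance +7 → t=38, phase=(2,6,2,6) → FL=S FR=W RL=S RR=W


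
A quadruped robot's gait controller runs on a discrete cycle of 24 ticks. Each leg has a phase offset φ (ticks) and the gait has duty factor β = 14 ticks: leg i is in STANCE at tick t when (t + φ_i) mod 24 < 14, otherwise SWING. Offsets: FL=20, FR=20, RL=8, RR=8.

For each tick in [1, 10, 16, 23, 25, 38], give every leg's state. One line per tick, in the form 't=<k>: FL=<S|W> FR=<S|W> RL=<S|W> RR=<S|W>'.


t=1: phase=(21,21,9,9) vs β=14 → FL=W FR=W RL=S RR=S
t=10: phase=(6,6,18,18) vs β=14 → FL=S FR=S RL=W RR=W
t=16: phase=(12,12,0,0) vs β=14 → FL=S FR=S RL=S RR=S
t=23: phase=(19,19,7,7) vs β=14 → FL=W FR=W RL=S RR=S
t=25: phase=(21,21,9,9) vs β=14 → FL=W FR=W RL=S RR=S
t=38: phase=(10,10,22,22) vs β=14 → FL=S FR=S RL=W RR=W

t=1: FL=W FR=W RL=S RR=S
t=10: FL=S FR=S RL=W RR=W
t=16: FL=S FR=S RL=S RR=S
t=23: FL=W FR=W RL=S RR=S
t=25: FL=W FR=W RL=S RR=S
t=38: FL=S FR=S RL=W RR=W


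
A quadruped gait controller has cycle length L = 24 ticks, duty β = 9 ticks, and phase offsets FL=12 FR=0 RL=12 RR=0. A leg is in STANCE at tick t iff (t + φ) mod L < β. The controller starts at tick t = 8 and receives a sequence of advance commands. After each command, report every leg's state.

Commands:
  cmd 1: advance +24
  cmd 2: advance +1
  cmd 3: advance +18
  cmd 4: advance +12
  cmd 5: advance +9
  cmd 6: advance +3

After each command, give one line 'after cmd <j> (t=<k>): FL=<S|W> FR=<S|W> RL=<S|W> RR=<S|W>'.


start t=8: FL=W FR=S RL=W RR=S
cmd 1: advance +24 → t=32, phase=(20,8,20,8) → FL=W FR=S RL=W RR=S
cmd 2: advance +1 → t=33, phase=(21,9,21,9) → FL=W FR=W RL=W RR=W
cmd 3: advance +18 → t=51, phase=(15,3,15,3) → FL=W FR=S RL=W RR=S
cmd 4: advance +12 → t=63, phase=(3,15,3,15) → FL=S FR=W RL=S RR=W
cmd 5: advance +9 → t=72, phase=(12,0,12,0) → FL=W FR=S RL=W RR=S
cmd 6: advance +3 → t=75, phase=(15,3,15,3) → FL=W FR=S RL=W RR=S

after cmd 1 (t=32): FL=W FR=S RL=W RR=S
after cmd 2 (t=33): FL=W FR=W RL=W RR=W
after cmd 3 (t=51): FL=W FR=S RL=W RR=S
after cmd 4 (t=63): FL=S FR=W RL=S RR=W
after cmd 5 (t=72): FL=W FR=S RL=W RR=S
after cmd 6 (t=75): FL=W FR=S RL=W RR=S


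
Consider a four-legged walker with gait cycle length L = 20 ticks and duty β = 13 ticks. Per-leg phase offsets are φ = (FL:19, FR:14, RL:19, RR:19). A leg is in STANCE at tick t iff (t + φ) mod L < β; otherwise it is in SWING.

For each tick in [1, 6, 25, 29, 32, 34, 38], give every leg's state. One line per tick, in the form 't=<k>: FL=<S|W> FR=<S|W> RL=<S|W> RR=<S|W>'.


t=1: phase=(0,15,0,0) vs β=13 → FL=S FR=W RL=S RR=S
t=6: phase=(5,0,5,5) vs β=13 → FL=S FR=S RL=S RR=S
t=25: phase=(4,19,4,4) vs β=13 → FL=S FR=W RL=S RR=S
t=29: phase=(8,3,8,8) vs β=13 → FL=S FR=S RL=S RR=S
t=32: phase=(11,6,11,11) vs β=13 → FL=S FR=S RL=S RR=S
t=34: phase=(13,8,13,13) vs β=13 → FL=W FR=S RL=W RR=W
t=38: phase=(17,12,17,17) vs β=13 → FL=W FR=S RL=W RR=W

t=1: FL=S FR=W RL=S RR=S
t=6: FL=S FR=S RL=S RR=S
t=25: FL=S FR=W RL=S RR=S
t=29: FL=S FR=S RL=S RR=S
t=32: FL=S FR=S RL=S RR=S
t=34: FL=W FR=S RL=W RR=W
t=38: FL=W FR=S RL=W RR=W


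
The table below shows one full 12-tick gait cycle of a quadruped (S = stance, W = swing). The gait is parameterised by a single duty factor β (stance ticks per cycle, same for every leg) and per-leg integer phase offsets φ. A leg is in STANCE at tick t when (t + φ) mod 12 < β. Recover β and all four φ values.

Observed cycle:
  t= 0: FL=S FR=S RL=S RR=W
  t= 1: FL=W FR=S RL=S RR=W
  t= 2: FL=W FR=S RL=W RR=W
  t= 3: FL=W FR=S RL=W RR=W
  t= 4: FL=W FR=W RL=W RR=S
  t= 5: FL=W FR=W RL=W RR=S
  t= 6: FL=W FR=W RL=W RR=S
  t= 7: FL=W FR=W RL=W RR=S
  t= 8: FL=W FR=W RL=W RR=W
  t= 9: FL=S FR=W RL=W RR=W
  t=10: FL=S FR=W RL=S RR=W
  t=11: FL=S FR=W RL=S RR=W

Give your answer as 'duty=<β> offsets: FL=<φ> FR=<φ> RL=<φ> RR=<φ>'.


duty=4 offsets: FL=3 FR=0 RL=2 RR=8

duty β = stance ticks per leg = 4
FL: stance ticks = 4; W→S at t=9 → φ=3
FR: stance ticks = 4; W→S at t=0 → φ=0
RL: stance ticks = 4; W→S at t=10 → φ=2
RR: stance ticks = 4; W→S at t=4 → φ=8


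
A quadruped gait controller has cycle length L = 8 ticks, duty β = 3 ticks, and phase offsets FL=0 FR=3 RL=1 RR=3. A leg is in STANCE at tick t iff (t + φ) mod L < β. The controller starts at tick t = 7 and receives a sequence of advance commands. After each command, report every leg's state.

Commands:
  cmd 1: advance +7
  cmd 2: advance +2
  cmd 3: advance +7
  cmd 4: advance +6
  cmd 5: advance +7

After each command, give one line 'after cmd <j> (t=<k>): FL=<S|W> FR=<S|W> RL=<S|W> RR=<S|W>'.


after cmd 1 (t=14): FL=W FR=S RL=W RR=S
after cmd 2 (t=16): FL=S FR=W RL=S RR=W
after cmd 3 (t=23): FL=W FR=S RL=S RR=S
after cmd 4 (t=29): FL=W FR=S RL=W RR=S
after cmd 5 (t=36): FL=W FR=W RL=W RR=W

start t=7: FL=W FR=S RL=S RR=S
cmd 1: advance +7 → t=14, phase=(6,1,7,1) → FL=W FR=S RL=W RR=S
cmd 2: advance +2 → t=16, phase=(0,3,1,3) → FL=S FR=W RL=S RR=W
cmd 3: advance +7 → t=23, phase=(7,2,0,2) → FL=W FR=S RL=S RR=S
cmd 4: advance +6 → t=29, phase=(5,0,6,0) → FL=W FR=S RL=W RR=S
cmd 5: advance +7 → t=36, phase=(4,7,5,7) → FL=W FR=W RL=W RR=W


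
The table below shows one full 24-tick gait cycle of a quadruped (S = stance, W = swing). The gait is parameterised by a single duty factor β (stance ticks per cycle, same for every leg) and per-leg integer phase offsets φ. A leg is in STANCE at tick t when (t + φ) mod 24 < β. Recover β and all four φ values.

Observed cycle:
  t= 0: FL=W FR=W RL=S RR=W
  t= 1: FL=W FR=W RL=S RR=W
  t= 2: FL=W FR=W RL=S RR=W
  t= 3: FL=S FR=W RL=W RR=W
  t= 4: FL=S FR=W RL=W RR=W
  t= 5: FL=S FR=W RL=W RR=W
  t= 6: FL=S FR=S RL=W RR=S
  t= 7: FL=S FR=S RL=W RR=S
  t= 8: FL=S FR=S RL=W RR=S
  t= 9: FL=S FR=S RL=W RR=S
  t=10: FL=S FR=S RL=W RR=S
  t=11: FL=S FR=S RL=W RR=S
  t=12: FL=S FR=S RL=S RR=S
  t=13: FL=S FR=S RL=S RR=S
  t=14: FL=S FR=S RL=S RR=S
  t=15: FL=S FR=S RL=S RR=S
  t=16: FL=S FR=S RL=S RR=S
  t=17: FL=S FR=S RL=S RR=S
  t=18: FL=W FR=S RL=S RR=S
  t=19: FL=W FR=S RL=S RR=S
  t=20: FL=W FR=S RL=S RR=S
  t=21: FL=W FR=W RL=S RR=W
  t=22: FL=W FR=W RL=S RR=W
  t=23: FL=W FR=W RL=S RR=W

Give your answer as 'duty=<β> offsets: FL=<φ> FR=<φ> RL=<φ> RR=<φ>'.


duty=15 offsets: FL=21 FR=18 RL=12 RR=18

duty β = stance ticks per leg = 15
FL: stance ticks = 15; W→S at t=3 → φ=21
FR: stance ticks = 15; W→S at t=6 → φ=18
RL: stance ticks = 15; W→S at t=12 → φ=12
RR: stance ticks = 15; W→S at t=6 → φ=18


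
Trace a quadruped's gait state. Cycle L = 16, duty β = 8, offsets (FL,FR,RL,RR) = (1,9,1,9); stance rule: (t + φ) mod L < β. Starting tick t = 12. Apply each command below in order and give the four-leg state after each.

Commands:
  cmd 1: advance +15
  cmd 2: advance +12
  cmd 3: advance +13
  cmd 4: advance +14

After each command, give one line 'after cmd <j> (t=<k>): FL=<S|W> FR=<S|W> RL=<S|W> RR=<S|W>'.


start t=12: FL=W FR=S RL=W RR=S
cmd 1: advance +15 → t=27, phase=(12,4,12,4) → FL=W FR=S RL=W RR=S
cmd 2: advance +12 → t=39, phase=(8,0,8,0) → FL=W FR=S RL=W RR=S
cmd 3: advance +13 → t=52, phase=(5,13,5,13) → FL=S FR=W RL=S RR=W
cmd 4: advance +14 → t=66, phase=(3,11,3,11) → FL=S FR=W RL=S RR=W

after cmd 1 (t=27): FL=W FR=S RL=W RR=S
after cmd 2 (t=39): FL=W FR=S RL=W RR=S
after cmd 3 (t=52): FL=S FR=W RL=S RR=W
after cmd 4 (t=66): FL=S FR=W RL=S RR=W


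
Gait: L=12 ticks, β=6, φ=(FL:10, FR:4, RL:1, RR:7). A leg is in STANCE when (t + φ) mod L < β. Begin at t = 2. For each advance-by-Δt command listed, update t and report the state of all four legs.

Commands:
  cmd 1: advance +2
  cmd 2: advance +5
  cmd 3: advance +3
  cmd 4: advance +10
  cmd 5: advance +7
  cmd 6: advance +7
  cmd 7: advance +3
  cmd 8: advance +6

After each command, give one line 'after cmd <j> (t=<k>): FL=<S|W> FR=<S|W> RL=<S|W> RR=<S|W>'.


after cmd 1 (t=4): FL=S FR=W RL=S RR=W
after cmd 2 (t=9): FL=W FR=S RL=W RR=S
after cmd 3 (t=12): FL=W FR=S RL=S RR=W
after cmd 4 (t=22): FL=W FR=S RL=W RR=S
after cmd 5 (t=29): FL=S FR=W RL=W RR=S
after cmd 6 (t=36): FL=W FR=S RL=S RR=W
after cmd 7 (t=39): FL=S FR=W RL=S RR=W
after cmd 8 (t=45): FL=W FR=S RL=W RR=S

start t=2: FL=S FR=W RL=S RR=W
cmd 1: advance +2 → t=4, phase=(2,8,5,11) → FL=S FR=W RL=S RR=W
cmd 2: advance +5 → t=9, phase=(7,1,10,4) → FL=W FR=S RL=W RR=S
cmd 3: advance +3 → t=12, phase=(10,4,1,7) → FL=W FR=S RL=S RR=W
cmd 4: advance +10 → t=22, phase=(8,2,11,5) → FL=W FR=S RL=W RR=S
cmd 5: advance +7 → t=29, phase=(3,9,6,0) → FL=S FR=W RL=W RR=S
cmd 6: advance +7 → t=36, phase=(10,4,1,7) → FL=W FR=S RL=S RR=W
cmd 7: advance +3 → t=39, phase=(1,7,4,10) → FL=S FR=W RL=S RR=W
cmd 8: advance +6 → t=45, phase=(7,1,10,4) → FL=W FR=S RL=W RR=S


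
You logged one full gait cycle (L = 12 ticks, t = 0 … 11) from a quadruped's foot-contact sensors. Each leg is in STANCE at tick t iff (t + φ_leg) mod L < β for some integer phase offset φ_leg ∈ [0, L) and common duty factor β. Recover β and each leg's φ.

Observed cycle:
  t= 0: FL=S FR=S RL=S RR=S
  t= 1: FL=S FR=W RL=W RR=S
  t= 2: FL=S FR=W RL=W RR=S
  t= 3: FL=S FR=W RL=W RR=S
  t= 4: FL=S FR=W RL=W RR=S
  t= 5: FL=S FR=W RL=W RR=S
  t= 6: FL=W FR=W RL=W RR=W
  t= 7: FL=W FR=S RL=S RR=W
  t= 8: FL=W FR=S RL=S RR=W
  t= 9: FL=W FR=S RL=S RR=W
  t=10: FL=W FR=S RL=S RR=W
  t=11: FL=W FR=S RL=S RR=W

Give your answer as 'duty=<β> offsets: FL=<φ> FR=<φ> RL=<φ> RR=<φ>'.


duty=6 offsets: FL=0 FR=5 RL=5 RR=0

duty β = stance ticks per leg = 6
FL: stance ticks = 6; W→S at t=0 → φ=0
FR: stance ticks = 6; W→S at t=7 → φ=5
RL: stance ticks = 6; W→S at t=7 → φ=5
RR: stance ticks = 6; W→S at t=0 → φ=0


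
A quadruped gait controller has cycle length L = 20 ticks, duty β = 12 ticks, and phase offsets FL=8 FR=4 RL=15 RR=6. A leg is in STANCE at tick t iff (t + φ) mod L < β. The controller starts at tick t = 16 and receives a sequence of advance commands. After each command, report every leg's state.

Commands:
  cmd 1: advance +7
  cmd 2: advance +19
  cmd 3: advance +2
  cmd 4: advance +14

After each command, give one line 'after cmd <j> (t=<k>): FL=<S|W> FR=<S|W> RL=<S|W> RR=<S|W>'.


after cmd 1 (t=23): FL=S FR=S RL=W RR=S
after cmd 2 (t=42): FL=S FR=S RL=W RR=S
after cmd 3 (t=44): FL=W FR=S RL=W RR=S
after cmd 4 (t=58): FL=S FR=S RL=W RR=S

start t=16: FL=S FR=S RL=S RR=S
cmd 1: advance +7 → t=23, phase=(11,7,18,9) → FL=S FR=S RL=W RR=S
cmd 2: advance +19 → t=42, phase=(10,6,17,8) → FL=S FR=S RL=W RR=S
cmd 3: advance +2 → t=44, phase=(12,8,19,10) → FL=W FR=S RL=W RR=S
cmd 4: advance +14 → t=58, phase=(6,2,13,4) → FL=S FR=S RL=W RR=S


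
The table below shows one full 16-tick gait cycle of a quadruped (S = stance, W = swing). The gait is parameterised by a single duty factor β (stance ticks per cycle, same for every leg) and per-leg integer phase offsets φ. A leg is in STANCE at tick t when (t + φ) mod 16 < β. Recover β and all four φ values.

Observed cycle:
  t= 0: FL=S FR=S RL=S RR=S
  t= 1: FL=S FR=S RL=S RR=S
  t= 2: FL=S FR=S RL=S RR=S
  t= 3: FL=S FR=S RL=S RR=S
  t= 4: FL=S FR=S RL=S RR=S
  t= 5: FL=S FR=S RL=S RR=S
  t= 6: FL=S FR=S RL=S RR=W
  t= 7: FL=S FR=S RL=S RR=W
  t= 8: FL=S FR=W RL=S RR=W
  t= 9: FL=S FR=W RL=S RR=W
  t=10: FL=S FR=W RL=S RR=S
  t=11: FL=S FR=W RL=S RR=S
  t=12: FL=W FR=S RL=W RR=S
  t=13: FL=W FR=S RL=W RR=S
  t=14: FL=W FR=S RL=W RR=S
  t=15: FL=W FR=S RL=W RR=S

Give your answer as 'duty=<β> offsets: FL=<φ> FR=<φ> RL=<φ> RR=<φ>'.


duty β = stance ticks per leg = 12
FL: stance ticks = 12; W→S at t=0 → φ=0
FR: stance ticks = 12; W→S at t=12 → φ=4
RL: stance ticks = 12; W→S at t=0 → φ=0
RR: stance ticks = 12; W→S at t=10 → φ=6

duty=12 offsets: FL=0 FR=4 RL=0 RR=6


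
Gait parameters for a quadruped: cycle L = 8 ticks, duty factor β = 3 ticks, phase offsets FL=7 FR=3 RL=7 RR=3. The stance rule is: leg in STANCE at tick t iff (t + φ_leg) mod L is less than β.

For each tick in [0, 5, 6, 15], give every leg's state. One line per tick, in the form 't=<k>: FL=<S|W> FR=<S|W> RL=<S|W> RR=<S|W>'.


t=0: phase=(7,3,7,3) vs β=3 → FL=W FR=W RL=W RR=W
t=5: phase=(4,0,4,0) vs β=3 → FL=W FR=S RL=W RR=S
t=6: phase=(5,1,5,1) vs β=3 → FL=W FR=S RL=W RR=S
t=15: phase=(6,2,6,2) vs β=3 → FL=W FR=S RL=W RR=S

t=0: FL=W FR=W RL=W RR=W
t=5: FL=W FR=S RL=W RR=S
t=6: FL=W FR=S RL=W RR=S
t=15: FL=W FR=S RL=W RR=S


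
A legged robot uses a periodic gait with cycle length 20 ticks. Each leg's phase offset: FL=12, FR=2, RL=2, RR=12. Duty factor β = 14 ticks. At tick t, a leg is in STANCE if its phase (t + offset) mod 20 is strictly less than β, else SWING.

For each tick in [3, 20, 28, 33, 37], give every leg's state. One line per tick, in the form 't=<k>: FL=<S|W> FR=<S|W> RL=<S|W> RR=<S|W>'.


t=3: FL=W FR=S RL=S RR=W
t=20: FL=S FR=S RL=S RR=S
t=28: FL=S FR=S RL=S RR=S
t=33: FL=S FR=W RL=W RR=S
t=37: FL=S FR=W RL=W RR=S

t=3: phase=(15,5,5,15) vs β=14 → FL=W FR=S RL=S RR=W
t=20: phase=(12,2,2,12) vs β=14 → FL=S FR=S RL=S RR=S
t=28: phase=(0,10,10,0) vs β=14 → FL=S FR=S RL=S RR=S
t=33: phase=(5,15,15,5) vs β=14 → FL=S FR=W RL=W RR=S
t=37: phase=(9,19,19,9) vs β=14 → FL=S FR=W RL=W RR=S


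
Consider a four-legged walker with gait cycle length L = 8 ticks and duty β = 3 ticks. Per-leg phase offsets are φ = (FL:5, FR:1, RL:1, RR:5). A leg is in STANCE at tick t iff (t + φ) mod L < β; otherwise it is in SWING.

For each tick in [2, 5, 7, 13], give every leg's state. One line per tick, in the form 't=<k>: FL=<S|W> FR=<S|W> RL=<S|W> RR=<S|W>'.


t=2: phase=(7,3,3,7) vs β=3 → FL=W FR=W RL=W RR=W
t=5: phase=(2,6,6,2) vs β=3 → FL=S FR=W RL=W RR=S
t=7: phase=(4,0,0,4) vs β=3 → FL=W FR=S RL=S RR=W
t=13: phase=(2,6,6,2) vs β=3 → FL=S FR=W RL=W RR=S

t=2: FL=W FR=W RL=W RR=W
t=5: FL=S FR=W RL=W RR=S
t=7: FL=W FR=S RL=S RR=W
t=13: FL=S FR=W RL=W RR=S


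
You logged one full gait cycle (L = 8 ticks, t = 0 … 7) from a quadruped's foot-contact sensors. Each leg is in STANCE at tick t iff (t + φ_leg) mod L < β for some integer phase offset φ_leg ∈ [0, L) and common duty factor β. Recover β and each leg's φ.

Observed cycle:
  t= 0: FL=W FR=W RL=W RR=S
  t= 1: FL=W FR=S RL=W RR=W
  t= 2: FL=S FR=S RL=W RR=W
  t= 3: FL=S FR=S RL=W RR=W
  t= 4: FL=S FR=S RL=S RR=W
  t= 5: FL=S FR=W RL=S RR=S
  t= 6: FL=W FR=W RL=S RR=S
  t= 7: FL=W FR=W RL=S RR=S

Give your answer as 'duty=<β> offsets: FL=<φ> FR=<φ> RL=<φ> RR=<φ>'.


duty=4 offsets: FL=6 FR=7 RL=4 RR=3

duty β = stance ticks per leg = 4
FL: stance ticks = 4; W→S at t=2 → φ=6
FR: stance ticks = 4; W→S at t=1 → φ=7
RL: stance ticks = 4; W→S at t=4 → φ=4
RR: stance ticks = 4; W→S at t=5 → φ=3


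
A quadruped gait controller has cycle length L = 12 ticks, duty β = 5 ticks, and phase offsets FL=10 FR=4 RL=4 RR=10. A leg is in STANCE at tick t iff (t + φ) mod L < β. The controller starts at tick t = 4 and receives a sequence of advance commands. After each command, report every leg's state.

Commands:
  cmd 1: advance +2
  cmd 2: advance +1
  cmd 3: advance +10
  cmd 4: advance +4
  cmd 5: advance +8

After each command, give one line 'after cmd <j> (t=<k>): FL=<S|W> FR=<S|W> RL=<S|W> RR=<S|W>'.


start t=4: FL=S FR=W RL=W RR=S
cmd 1: advance +2 → t=6, phase=(4,10,10,4) → FL=S FR=W RL=W RR=S
cmd 2: advance +1 → t=7, phase=(5,11,11,5) → FL=W FR=W RL=W RR=W
cmd 3: advance +10 → t=17, phase=(3,9,9,3) → FL=S FR=W RL=W RR=S
cmd 4: advance +4 → t=21, phase=(7,1,1,7) → FL=W FR=S RL=S RR=W
cmd 5: advance +8 → t=29, phase=(3,9,9,3) → FL=S FR=W RL=W RR=S

after cmd 1 (t=6): FL=S FR=W RL=W RR=S
after cmd 2 (t=7): FL=W FR=W RL=W RR=W
after cmd 3 (t=17): FL=S FR=W RL=W RR=S
after cmd 4 (t=21): FL=W FR=S RL=S RR=W
after cmd 5 (t=29): FL=S FR=W RL=W RR=S


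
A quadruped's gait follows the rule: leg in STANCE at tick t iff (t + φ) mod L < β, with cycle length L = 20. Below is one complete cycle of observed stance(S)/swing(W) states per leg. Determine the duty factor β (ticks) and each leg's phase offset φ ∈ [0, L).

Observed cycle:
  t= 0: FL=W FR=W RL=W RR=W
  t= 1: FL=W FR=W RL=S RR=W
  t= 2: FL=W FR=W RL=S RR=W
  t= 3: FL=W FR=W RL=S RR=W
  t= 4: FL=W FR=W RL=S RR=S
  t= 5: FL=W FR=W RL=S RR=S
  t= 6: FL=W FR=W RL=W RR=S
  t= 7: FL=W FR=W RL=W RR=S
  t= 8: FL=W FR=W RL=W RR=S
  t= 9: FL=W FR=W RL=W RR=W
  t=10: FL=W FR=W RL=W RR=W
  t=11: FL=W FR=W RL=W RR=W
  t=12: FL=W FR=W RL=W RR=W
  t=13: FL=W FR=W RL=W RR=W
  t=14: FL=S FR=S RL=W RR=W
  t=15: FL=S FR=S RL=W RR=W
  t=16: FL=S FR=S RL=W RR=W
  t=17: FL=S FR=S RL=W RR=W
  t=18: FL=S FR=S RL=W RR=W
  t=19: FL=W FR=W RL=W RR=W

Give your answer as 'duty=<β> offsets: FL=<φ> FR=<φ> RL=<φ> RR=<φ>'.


duty=5 offsets: FL=6 FR=6 RL=19 RR=16

duty β = stance ticks per leg = 5
FL: stance ticks = 5; W→S at t=14 → φ=6
FR: stance ticks = 5; W→S at t=14 → φ=6
RL: stance ticks = 5; W→S at t=1 → φ=19
RR: stance ticks = 5; W→S at t=4 → φ=16


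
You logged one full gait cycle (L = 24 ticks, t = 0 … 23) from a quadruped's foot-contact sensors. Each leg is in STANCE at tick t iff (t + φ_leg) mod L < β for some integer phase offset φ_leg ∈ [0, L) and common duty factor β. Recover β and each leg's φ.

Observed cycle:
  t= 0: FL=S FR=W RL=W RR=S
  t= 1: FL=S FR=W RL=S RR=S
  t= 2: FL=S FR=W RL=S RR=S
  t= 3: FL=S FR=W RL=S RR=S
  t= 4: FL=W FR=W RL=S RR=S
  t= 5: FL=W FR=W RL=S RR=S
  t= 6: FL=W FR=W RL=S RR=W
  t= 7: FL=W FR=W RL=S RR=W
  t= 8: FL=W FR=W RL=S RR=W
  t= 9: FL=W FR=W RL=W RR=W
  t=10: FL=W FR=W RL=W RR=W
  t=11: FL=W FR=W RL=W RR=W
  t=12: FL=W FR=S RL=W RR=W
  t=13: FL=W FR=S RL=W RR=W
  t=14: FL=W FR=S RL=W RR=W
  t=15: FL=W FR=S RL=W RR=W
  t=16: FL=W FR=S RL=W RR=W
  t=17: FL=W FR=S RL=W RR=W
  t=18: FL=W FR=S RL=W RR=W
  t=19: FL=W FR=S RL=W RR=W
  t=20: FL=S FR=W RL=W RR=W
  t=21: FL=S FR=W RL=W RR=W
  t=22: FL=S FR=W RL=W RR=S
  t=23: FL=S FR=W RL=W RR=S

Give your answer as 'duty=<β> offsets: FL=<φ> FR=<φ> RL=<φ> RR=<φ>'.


duty=8 offsets: FL=4 FR=12 RL=23 RR=2

duty β = stance ticks per leg = 8
FL: stance ticks = 8; W→S at t=20 → φ=4
FR: stance ticks = 8; W→S at t=12 → φ=12
RL: stance ticks = 8; W→S at t=1 → φ=23
RR: stance ticks = 8; W→S at t=22 → φ=2


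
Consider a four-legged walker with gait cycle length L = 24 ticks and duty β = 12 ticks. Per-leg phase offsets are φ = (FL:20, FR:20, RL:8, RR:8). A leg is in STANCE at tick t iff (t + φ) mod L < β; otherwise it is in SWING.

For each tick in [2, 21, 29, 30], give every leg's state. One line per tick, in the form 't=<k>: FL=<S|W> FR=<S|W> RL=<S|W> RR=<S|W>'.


t=2: phase=(22,22,10,10) vs β=12 → FL=W FR=W RL=S RR=S
t=21: phase=(17,17,5,5) vs β=12 → FL=W FR=W RL=S RR=S
t=29: phase=(1,1,13,13) vs β=12 → FL=S FR=S RL=W RR=W
t=30: phase=(2,2,14,14) vs β=12 → FL=S FR=S RL=W RR=W

t=2: FL=W FR=W RL=S RR=S
t=21: FL=W FR=W RL=S RR=S
t=29: FL=S FR=S RL=W RR=W
t=30: FL=S FR=S RL=W RR=W


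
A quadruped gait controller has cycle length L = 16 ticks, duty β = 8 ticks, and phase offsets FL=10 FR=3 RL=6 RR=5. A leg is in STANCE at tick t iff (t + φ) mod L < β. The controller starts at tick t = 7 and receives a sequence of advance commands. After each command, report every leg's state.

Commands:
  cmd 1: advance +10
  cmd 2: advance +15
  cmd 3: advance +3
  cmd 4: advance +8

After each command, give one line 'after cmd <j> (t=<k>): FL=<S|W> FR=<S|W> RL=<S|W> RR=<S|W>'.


start t=7: FL=S FR=W RL=W RR=W
cmd 1: advance +10 → t=17, phase=(11,4,7,6) → FL=W FR=S RL=S RR=S
cmd 2: advance +15 → t=32, phase=(10,3,6,5) → FL=W FR=S RL=S RR=S
cmd 3: advance +3 → t=35, phase=(13,6,9,8) → FL=W FR=S RL=W RR=W
cmd 4: advance +8 → t=43, phase=(5,14,1,0) → FL=S FR=W RL=S RR=S

after cmd 1 (t=17): FL=W FR=S RL=S RR=S
after cmd 2 (t=32): FL=W FR=S RL=S RR=S
after cmd 3 (t=35): FL=W FR=S RL=W RR=W
after cmd 4 (t=43): FL=S FR=W RL=S RR=S


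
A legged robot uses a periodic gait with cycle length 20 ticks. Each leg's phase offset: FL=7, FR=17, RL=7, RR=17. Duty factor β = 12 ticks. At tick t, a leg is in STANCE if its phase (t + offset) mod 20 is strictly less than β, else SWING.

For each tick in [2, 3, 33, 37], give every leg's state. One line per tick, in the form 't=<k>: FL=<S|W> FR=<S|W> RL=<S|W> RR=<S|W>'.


t=2: phase=(9,19,9,19) vs β=12 → FL=S FR=W RL=S RR=W
t=3: phase=(10,0,10,0) vs β=12 → FL=S FR=S RL=S RR=S
t=33: phase=(0,10,0,10) vs β=12 → FL=S FR=S RL=S RR=S
t=37: phase=(4,14,4,14) vs β=12 → FL=S FR=W RL=S RR=W

t=2: FL=S FR=W RL=S RR=W
t=3: FL=S FR=S RL=S RR=S
t=33: FL=S FR=S RL=S RR=S
t=37: FL=S FR=W RL=S RR=W


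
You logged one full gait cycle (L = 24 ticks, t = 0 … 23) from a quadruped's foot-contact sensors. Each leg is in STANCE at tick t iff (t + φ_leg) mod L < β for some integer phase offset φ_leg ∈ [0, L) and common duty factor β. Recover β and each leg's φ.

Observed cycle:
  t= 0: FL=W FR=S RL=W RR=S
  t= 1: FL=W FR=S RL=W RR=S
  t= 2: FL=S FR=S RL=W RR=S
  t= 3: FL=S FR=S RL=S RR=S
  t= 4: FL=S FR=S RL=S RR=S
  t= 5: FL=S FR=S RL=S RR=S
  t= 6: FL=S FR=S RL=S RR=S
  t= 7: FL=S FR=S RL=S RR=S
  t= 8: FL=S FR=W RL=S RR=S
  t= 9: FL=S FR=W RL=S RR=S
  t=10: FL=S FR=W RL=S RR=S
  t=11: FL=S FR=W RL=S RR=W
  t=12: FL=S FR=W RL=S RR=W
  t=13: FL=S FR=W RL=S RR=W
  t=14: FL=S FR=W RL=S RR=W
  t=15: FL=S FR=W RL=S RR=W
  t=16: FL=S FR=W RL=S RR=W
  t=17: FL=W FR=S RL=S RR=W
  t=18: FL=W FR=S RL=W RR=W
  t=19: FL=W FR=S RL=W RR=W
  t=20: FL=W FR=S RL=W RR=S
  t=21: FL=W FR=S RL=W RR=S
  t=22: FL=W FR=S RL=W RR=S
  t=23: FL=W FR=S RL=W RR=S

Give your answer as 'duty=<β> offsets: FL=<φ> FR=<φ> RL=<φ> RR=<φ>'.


duty β = stance ticks per leg = 15
FL: stance ticks = 15; W→S at t=2 → φ=22
FR: stance ticks = 15; W→S at t=17 → φ=7
RL: stance ticks = 15; W→S at t=3 → φ=21
RR: stance ticks = 15; W→S at t=20 → φ=4

duty=15 offsets: FL=22 FR=7 RL=21 RR=4


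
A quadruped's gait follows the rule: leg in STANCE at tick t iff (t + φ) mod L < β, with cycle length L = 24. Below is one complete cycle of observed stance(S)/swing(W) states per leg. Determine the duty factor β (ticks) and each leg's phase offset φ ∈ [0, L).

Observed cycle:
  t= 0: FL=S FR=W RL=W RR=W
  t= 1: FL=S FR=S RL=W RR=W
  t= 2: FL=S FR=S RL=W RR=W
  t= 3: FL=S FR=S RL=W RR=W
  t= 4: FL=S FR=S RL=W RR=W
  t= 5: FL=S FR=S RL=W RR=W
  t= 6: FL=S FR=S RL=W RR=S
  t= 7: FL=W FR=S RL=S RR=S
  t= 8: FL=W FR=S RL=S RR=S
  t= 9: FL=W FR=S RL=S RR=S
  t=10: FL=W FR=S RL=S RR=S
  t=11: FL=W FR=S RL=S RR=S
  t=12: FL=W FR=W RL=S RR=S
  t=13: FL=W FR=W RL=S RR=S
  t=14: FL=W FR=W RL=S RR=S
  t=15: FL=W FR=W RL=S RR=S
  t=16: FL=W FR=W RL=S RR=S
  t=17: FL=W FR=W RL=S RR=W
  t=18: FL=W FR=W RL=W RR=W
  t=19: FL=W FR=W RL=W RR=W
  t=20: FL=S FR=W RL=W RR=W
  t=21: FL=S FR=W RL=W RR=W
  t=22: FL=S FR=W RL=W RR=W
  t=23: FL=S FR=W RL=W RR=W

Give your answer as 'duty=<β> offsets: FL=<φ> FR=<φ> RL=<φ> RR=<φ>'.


duty β = stance ticks per leg = 11
FL: stance ticks = 11; W→S at t=20 → φ=4
FR: stance ticks = 11; W→S at t=1 → φ=23
RL: stance ticks = 11; W→S at t=7 → φ=17
RR: stance ticks = 11; W→S at t=6 → φ=18

duty=11 offsets: FL=4 FR=23 RL=17 RR=18


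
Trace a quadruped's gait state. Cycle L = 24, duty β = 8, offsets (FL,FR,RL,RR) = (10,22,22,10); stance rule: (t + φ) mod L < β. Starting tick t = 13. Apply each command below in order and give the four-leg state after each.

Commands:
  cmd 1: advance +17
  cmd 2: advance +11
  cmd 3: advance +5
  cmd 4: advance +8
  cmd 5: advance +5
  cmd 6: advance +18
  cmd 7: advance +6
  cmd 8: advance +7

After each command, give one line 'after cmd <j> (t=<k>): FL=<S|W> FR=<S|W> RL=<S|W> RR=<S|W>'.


start t=13: FL=W FR=W RL=W RR=W
cmd 1: advance +17 → t=30, phase=(16,4,4,16) → FL=W FR=S RL=S RR=W
cmd 2: advance +11 → t=41, phase=(3,15,15,3) → FL=S FR=W RL=W RR=S
cmd 3: advance +5 → t=46, phase=(8,20,20,8) → FL=W FR=W RL=W RR=W
cmd 4: advance +8 → t=54, phase=(16,4,4,16) → FL=W FR=S RL=S RR=W
cmd 5: advance +5 → t=59, phase=(21,9,9,21) → FL=W FR=W RL=W RR=W
cmd 6: advance +18 → t=77, phase=(15,3,3,15) → FL=W FR=S RL=S RR=W
cmd 7: advance +6 → t=83, phase=(21,9,9,21) → FL=W FR=W RL=W RR=W
cmd 8: advance +7 → t=90, phase=(4,16,16,4) → FL=S FR=W RL=W RR=S

after cmd 1 (t=30): FL=W FR=S RL=S RR=W
after cmd 2 (t=41): FL=S FR=W RL=W RR=S
after cmd 3 (t=46): FL=W FR=W RL=W RR=W
after cmd 4 (t=54): FL=W FR=S RL=S RR=W
after cmd 5 (t=59): FL=W FR=W RL=W RR=W
after cmd 6 (t=77): FL=W FR=S RL=S RR=W
after cmd 7 (t=83): FL=W FR=W RL=W RR=W
after cmd 8 (t=90): FL=S FR=W RL=W RR=S


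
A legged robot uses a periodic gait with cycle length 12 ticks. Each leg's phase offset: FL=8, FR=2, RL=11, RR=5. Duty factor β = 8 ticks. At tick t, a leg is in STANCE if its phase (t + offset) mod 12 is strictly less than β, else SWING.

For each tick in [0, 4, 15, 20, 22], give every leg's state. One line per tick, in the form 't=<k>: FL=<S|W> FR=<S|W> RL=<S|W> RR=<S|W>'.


t=0: phase=(8,2,11,5) vs β=8 → FL=W FR=S RL=W RR=S
t=4: phase=(0,6,3,9) vs β=8 → FL=S FR=S RL=S RR=W
t=15: phase=(11,5,2,8) vs β=8 → FL=W FR=S RL=S RR=W
t=20: phase=(4,10,7,1) vs β=8 → FL=S FR=W RL=S RR=S
t=22: phase=(6,0,9,3) vs β=8 → FL=S FR=S RL=W RR=S

t=0: FL=W FR=S RL=W RR=S
t=4: FL=S FR=S RL=S RR=W
t=15: FL=W FR=S RL=S RR=W
t=20: FL=S FR=W RL=S RR=S
t=22: FL=S FR=S RL=W RR=S


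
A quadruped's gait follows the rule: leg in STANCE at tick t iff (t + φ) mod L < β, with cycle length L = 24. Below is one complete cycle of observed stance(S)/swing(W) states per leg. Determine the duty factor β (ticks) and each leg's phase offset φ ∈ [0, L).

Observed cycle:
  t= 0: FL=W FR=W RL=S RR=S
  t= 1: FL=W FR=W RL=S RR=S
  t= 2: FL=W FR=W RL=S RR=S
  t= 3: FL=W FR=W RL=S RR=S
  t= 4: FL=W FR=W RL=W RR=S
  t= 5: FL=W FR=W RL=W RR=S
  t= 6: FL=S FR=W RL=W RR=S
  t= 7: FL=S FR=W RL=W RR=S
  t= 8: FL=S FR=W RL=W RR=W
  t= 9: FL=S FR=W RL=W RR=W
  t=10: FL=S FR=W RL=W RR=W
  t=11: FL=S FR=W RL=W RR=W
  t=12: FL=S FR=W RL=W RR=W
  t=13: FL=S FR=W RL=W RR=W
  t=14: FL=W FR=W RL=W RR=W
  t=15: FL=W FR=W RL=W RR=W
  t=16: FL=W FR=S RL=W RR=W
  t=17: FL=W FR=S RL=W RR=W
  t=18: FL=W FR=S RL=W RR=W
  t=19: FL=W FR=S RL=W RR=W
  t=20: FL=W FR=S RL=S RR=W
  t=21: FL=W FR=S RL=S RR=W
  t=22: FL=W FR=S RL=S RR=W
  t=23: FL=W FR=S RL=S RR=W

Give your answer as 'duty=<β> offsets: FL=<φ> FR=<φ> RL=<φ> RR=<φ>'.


duty=8 offsets: FL=18 FR=8 RL=4 RR=0

duty β = stance ticks per leg = 8
FL: stance ticks = 8; W→S at t=6 → φ=18
FR: stance ticks = 8; W→S at t=16 → φ=8
RL: stance ticks = 8; W→S at t=20 → φ=4
RR: stance ticks = 8; W→S at t=0 → φ=0


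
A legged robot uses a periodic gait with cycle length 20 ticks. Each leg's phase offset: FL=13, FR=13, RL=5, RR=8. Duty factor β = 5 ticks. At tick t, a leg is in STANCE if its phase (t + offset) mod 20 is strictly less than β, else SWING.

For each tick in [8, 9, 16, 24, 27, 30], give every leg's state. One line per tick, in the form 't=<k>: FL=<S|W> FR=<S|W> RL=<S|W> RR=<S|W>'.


t=8: FL=S FR=S RL=W RR=W
t=9: FL=S FR=S RL=W RR=W
t=16: FL=W FR=W RL=S RR=S
t=24: FL=W FR=W RL=W RR=W
t=27: FL=S FR=S RL=W RR=W
t=30: FL=S FR=S RL=W RR=W

t=8: phase=(1,1,13,16) vs β=5 → FL=S FR=S RL=W RR=W
t=9: phase=(2,2,14,17) vs β=5 → FL=S FR=S RL=W RR=W
t=16: phase=(9,9,1,4) vs β=5 → FL=W FR=W RL=S RR=S
t=24: phase=(17,17,9,12) vs β=5 → FL=W FR=W RL=W RR=W
t=27: phase=(0,0,12,15) vs β=5 → FL=S FR=S RL=W RR=W
t=30: phase=(3,3,15,18) vs β=5 → FL=S FR=S RL=W RR=W


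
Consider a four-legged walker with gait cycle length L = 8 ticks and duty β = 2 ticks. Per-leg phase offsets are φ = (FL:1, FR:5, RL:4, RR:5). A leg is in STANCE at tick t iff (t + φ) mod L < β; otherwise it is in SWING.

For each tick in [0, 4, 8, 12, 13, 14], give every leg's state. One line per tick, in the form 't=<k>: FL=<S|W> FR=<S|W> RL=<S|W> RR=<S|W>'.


t=0: FL=S FR=W RL=W RR=W
t=4: FL=W FR=S RL=S RR=S
t=8: FL=S FR=W RL=W RR=W
t=12: FL=W FR=S RL=S RR=S
t=13: FL=W FR=W RL=S RR=W
t=14: FL=W FR=W RL=W RR=W

t=0: phase=(1,5,4,5) vs β=2 → FL=S FR=W RL=W RR=W
t=4: phase=(5,1,0,1) vs β=2 → FL=W FR=S RL=S RR=S
t=8: phase=(1,5,4,5) vs β=2 → FL=S FR=W RL=W RR=W
t=12: phase=(5,1,0,1) vs β=2 → FL=W FR=S RL=S RR=S
t=13: phase=(6,2,1,2) vs β=2 → FL=W FR=W RL=S RR=W
t=14: phase=(7,3,2,3) vs β=2 → FL=W FR=W RL=W RR=W


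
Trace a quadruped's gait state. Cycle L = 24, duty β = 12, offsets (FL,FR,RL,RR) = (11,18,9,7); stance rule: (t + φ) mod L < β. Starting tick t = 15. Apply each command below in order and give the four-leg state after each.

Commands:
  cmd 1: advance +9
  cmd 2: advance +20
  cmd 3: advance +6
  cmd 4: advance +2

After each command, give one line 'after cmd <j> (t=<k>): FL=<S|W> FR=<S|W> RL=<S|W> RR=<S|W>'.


start t=15: FL=S FR=S RL=S RR=W
cmd 1: advance +9 → t=24, phase=(11,18,9,7) → FL=S FR=W RL=S RR=S
cmd 2: advance +20 → t=44, phase=(7,14,5,3) → FL=S FR=W RL=S RR=S
cmd 3: advance +6 → t=50, phase=(13,20,11,9) → FL=W FR=W RL=S RR=S
cmd 4: advance +2 → t=52, phase=(15,22,13,11) → FL=W FR=W RL=W RR=S

after cmd 1 (t=24): FL=S FR=W RL=S RR=S
after cmd 2 (t=44): FL=S FR=W RL=S RR=S
after cmd 3 (t=50): FL=W FR=W RL=S RR=S
after cmd 4 (t=52): FL=W FR=W RL=W RR=S


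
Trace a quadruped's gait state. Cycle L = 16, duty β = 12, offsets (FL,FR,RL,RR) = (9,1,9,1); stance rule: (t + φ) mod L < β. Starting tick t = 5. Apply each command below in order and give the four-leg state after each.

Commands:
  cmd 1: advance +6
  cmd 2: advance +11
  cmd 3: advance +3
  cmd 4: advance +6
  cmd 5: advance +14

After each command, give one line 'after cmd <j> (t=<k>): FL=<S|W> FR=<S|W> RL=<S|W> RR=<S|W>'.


after cmd 1 (t=11): FL=S FR=W RL=S RR=W
after cmd 2 (t=22): FL=W FR=S RL=W RR=S
after cmd 3 (t=25): FL=S FR=S RL=S RR=S
after cmd 4 (t=31): FL=S FR=S RL=S RR=S
after cmd 5 (t=45): FL=S FR=W RL=S RR=W

start t=5: FL=W FR=S RL=W RR=S
cmd 1: advance +6 → t=11, phase=(4,12,4,12) → FL=S FR=W RL=S RR=W
cmd 2: advance +11 → t=22, phase=(15,7,15,7) → FL=W FR=S RL=W RR=S
cmd 3: advance +3 → t=25, phase=(2,10,2,10) → FL=S FR=S RL=S RR=S
cmd 4: advance +6 → t=31, phase=(8,0,8,0) → FL=S FR=S RL=S RR=S
cmd 5: advance +14 → t=45, phase=(6,14,6,14) → FL=S FR=W RL=S RR=W


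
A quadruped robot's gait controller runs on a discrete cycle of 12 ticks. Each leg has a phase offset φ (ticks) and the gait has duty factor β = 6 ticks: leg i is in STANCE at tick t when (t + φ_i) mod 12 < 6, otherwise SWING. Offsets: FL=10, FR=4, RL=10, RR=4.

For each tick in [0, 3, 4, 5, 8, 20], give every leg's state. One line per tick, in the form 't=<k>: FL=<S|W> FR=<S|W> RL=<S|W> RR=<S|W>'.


t=0: FL=W FR=S RL=W RR=S
t=3: FL=S FR=W RL=S RR=W
t=4: FL=S FR=W RL=S RR=W
t=5: FL=S FR=W RL=S RR=W
t=8: FL=W FR=S RL=W RR=S
t=20: FL=W FR=S RL=W RR=S

t=0: phase=(10,4,10,4) vs β=6 → FL=W FR=S RL=W RR=S
t=3: phase=(1,7,1,7) vs β=6 → FL=S FR=W RL=S RR=W
t=4: phase=(2,8,2,8) vs β=6 → FL=S FR=W RL=S RR=W
t=5: phase=(3,9,3,9) vs β=6 → FL=S FR=W RL=S RR=W
t=8: phase=(6,0,6,0) vs β=6 → FL=W FR=S RL=W RR=S
t=20: phase=(6,0,6,0) vs β=6 → FL=W FR=S RL=W RR=S


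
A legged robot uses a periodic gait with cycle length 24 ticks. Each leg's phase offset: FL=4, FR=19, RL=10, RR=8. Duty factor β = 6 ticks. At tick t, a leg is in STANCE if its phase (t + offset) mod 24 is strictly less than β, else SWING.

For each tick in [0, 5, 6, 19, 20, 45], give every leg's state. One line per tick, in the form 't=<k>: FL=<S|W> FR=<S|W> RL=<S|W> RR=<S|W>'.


t=0: FL=S FR=W RL=W RR=W
t=5: FL=W FR=S RL=W RR=W
t=6: FL=W FR=S RL=W RR=W
t=19: FL=W FR=W RL=S RR=S
t=20: FL=S FR=W RL=W RR=S
t=45: FL=S FR=W RL=W RR=S

t=0: phase=(4,19,10,8) vs β=6 → FL=S FR=W RL=W RR=W
t=5: phase=(9,0,15,13) vs β=6 → FL=W FR=S RL=W RR=W
t=6: phase=(10,1,16,14) vs β=6 → FL=W FR=S RL=W RR=W
t=19: phase=(23,14,5,3) vs β=6 → FL=W FR=W RL=S RR=S
t=20: phase=(0,15,6,4) vs β=6 → FL=S FR=W RL=W RR=S
t=45: phase=(1,16,7,5) vs β=6 → FL=S FR=W RL=W RR=S


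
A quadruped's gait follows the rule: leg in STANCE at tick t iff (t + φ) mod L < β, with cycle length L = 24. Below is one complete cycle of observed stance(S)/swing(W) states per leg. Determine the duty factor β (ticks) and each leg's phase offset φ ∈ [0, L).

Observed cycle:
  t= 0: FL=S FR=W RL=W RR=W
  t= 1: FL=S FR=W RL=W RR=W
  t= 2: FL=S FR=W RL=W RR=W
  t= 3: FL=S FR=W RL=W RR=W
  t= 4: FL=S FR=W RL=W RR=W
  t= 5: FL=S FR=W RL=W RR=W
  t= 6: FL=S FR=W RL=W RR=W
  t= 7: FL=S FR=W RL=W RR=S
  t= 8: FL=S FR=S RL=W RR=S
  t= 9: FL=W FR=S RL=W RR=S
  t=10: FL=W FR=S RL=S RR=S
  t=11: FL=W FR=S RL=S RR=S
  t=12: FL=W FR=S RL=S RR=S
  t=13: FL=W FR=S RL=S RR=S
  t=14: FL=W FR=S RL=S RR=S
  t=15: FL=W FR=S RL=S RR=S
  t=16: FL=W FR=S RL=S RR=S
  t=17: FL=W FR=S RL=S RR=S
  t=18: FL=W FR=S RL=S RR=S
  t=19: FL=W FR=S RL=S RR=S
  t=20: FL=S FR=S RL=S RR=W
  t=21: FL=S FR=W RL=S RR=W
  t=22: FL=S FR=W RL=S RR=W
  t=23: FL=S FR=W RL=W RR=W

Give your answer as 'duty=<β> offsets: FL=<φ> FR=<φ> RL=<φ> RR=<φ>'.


duty=13 offsets: FL=4 FR=16 RL=14 RR=17

duty β = stance ticks per leg = 13
FL: stance ticks = 13; W→S at t=20 → φ=4
FR: stance ticks = 13; W→S at t=8 → φ=16
RL: stance ticks = 13; W→S at t=10 → φ=14
RR: stance ticks = 13; W→S at t=7 → φ=17


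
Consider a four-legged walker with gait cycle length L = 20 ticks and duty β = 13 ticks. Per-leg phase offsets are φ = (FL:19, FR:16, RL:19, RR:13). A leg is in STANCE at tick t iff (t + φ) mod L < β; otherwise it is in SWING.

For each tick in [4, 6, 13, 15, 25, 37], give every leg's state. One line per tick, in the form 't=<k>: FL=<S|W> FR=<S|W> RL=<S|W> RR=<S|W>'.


t=4: phase=(3,0,3,17) vs β=13 → FL=S FR=S RL=S RR=W
t=6: phase=(5,2,5,19) vs β=13 → FL=S FR=S RL=S RR=W
t=13: phase=(12,9,12,6) vs β=13 → FL=S FR=S RL=S RR=S
t=15: phase=(14,11,14,8) vs β=13 → FL=W FR=S RL=W RR=S
t=25: phase=(4,1,4,18) vs β=13 → FL=S FR=S RL=S RR=W
t=37: phase=(16,13,16,10) vs β=13 → FL=W FR=W RL=W RR=S

t=4: FL=S FR=S RL=S RR=W
t=6: FL=S FR=S RL=S RR=W
t=13: FL=S FR=S RL=S RR=S
t=15: FL=W FR=S RL=W RR=S
t=25: FL=S FR=S RL=S RR=W
t=37: FL=W FR=W RL=W RR=S
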